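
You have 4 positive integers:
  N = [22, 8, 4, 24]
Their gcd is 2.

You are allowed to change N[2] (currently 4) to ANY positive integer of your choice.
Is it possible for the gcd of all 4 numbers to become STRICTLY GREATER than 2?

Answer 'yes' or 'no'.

Answer: no

Derivation:
Current gcd = 2
gcd of all OTHER numbers (without N[2]=4): gcd([22, 8, 24]) = 2
The new gcd after any change is gcd(2, new_value).
This can be at most 2.
Since 2 = old gcd 2, the gcd can only stay the same or decrease.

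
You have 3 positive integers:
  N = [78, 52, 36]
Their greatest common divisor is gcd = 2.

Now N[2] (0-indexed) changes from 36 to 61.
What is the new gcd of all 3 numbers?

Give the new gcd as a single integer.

Numbers: [78, 52, 36], gcd = 2
Change: index 2, 36 -> 61
gcd of the OTHER numbers (without index 2): gcd([78, 52]) = 26
New gcd = gcd(g_others, new_val) = gcd(26, 61) = 1

Answer: 1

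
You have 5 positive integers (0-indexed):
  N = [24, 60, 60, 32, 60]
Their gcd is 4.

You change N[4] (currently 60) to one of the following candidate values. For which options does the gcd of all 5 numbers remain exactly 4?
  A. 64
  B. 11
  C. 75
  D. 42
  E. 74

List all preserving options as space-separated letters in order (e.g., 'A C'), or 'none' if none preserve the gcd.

Answer: A

Derivation:
Old gcd = 4; gcd of others (without N[4]) = 4
New gcd for candidate v: gcd(4, v). Preserves old gcd iff gcd(4, v) = 4.
  Option A: v=64, gcd(4,64)=4 -> preserves
  Option B: v=11, gcd(4,11)=1 -> changes
  Option C: v=75, gcd(4,75)=1 -> changes
  Option D: v=42, gcd(4,42)=2 -> changes
  Option E: v=74, gcd(4,74)=2 -> changes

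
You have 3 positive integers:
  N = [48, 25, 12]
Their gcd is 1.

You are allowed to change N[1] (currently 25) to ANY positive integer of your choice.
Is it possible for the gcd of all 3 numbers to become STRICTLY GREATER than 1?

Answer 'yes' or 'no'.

Answer: yes

Derivation:
Current gcd = 1
gcd of all OTHER numbers (without N[1]=25): gcd([48, 12]) = 12
The new gcd after any change is gcd(12, new_value).
This can be at most 12.
Since 12 > old gcd 1, the gcd CAN increase (e.g., set N[1] = 12).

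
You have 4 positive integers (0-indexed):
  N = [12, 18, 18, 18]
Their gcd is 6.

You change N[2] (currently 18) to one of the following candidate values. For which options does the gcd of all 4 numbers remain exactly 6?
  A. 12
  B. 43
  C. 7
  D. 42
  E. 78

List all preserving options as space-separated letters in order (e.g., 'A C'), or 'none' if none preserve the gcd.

Answer: A D E

Derivation:
Old gcd = 6; gcd of others (without N[2]) = 6
New gcd for candidate v: gcd(6, v). Preserves old gcd iff gcd(6, v) = 6.
  Option A: v=12, gcd(6,12)=6 -> preserves
  Option B: v=43, gcd(6,43)=1 -> changes
  Option C: v=7, gcd(6,7)=1 -> changes
  Option D: v=42, gcd(6,42)=6 -> preserves
  Option E: v=78, gcd(6,78)=6 -> preserves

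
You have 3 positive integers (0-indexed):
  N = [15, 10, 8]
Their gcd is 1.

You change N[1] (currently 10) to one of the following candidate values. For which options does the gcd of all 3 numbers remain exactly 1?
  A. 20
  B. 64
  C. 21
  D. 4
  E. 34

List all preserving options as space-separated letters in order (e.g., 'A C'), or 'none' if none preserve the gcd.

Old gcd = 1; gcd of others (without N[1]) = 1
New gcd for candidate v: gcd(1, v). Preserves old gcd iff gcd(1, v) = 1.
  Option A: v=20, gcd(1,20)=1 -> preserves
  Option B: v=64, gcd(1,64)=1 -> preserves
  Option C: v=21, gcd(1,21)=1 -> preserves
  Option D: v=4, gcd(1,4)=1 -> preserves
  Option E: v=34, gcd(1,34)=1 -> preserves

Answer: A B C D E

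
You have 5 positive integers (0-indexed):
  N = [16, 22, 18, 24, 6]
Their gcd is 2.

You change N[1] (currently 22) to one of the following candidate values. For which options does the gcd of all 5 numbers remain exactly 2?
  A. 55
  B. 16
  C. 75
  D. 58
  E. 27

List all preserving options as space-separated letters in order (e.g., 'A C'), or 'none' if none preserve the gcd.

Old gcd = 2; gcd of others (without N[1]) = 2
New gcd for candidate v: gcd(2, v). Preserves old gcd iff gcd(2, v) = 2.
  Option A: v=55, gcd(2,55)=1 -> changes
  Option B: v=16, gcd(2,16)=2 -> preserves
  Option C: v=75, gcd(2,75)=1 -> changes
  Option D: v=58, gcd(2,58)=2 -> preserves
  Option E: v=27, gcd(2,27)=1 -> changes

Answer: B D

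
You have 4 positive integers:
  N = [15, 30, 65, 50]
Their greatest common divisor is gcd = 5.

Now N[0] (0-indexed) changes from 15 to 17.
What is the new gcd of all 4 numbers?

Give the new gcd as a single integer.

Numbers: [15, 30, 65, 50], gcd = 5
Change: index 0, 15 -> 17
gcd of the OTHER numbers (without index 0): gcd([30, 65, 50]) = 5
New gcd = gcd(g_others, new_val) = gcd(5, 17) = 1

Answer: 1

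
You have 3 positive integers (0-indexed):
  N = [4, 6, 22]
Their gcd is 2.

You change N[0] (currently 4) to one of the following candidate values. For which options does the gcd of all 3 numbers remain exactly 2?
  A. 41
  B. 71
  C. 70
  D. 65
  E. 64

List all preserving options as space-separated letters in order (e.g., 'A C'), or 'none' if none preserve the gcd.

Old gcd = 2; gcd of others (without N[0]) = 2
New gcd for candidate v: gcd(2, v). Preserves old gcd iff gcd(2, v) = 2.
  Option A: v=41, gcd(2,41)=1 -> changes
  Option B: v=71, gcd(2,71)=1 -> changes
  Option C: v=70, gcd(2,70)=2 -> preserves
  Option D: v=65, gcd(2,65)=1 -> changes
  Option E: v=64, gcd(2,64)=2 -> preserves

Answer: C E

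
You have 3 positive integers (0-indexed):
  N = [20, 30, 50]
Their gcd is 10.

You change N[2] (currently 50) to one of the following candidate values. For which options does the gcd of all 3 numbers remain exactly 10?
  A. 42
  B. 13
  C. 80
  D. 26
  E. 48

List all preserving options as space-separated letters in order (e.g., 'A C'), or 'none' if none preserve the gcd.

Answer: C

Derivation:
Old gcd = 10; gcd of others (without N[2]) = 10
New gcd for candidate v: gcd(10, v). Preserves old gcd iff gcd(10, v) = 10.
  Option A: v=42, gcd(10,42)=2 -> changes
  Option B: v=13, gcd(10,13)=1 -> changes
  Option C: v=80, gcd(10,80)=10 -> preserves
  Option D: v=26, gcd(10,26)=2 -> changes
  Option E: v=48, gcd(10,48)=2 -> changes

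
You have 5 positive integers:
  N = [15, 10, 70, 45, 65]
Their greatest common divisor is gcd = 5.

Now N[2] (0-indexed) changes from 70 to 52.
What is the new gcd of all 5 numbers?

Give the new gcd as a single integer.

Numbers: [15, 10, 70, 45, 65], gcd = 5
Change: index 2, 70 -> 52
gcd of the OTHER numbers (without index 2): gcd([15, 10, 45, 65]) = 5
New gcd = gcd(g_others, new_val) = gcd(5, 52) = 1

Answer: 1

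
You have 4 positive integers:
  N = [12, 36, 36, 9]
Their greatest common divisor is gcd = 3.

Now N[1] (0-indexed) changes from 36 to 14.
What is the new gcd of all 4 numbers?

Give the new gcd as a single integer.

Answer: 1

Derivation:
Numbers: [12, 36, 36, 9], gcd = 3
Change: index 1, 36 -> 14
gcd of the OTHER numbers (without index 1): gcd([12, 36, 9]) = 3
New gcd = gcd(g_others, new_val) = gcd(3, 14) = 1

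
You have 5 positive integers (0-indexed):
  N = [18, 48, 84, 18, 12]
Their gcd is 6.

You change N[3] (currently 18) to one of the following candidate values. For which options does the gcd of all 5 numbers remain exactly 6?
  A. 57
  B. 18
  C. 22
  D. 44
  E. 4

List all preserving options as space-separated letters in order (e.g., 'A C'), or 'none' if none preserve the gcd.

Answer: B

Derivation:
Old gcd = 6; gcd of others (without N[3]) = 6
New gcd for candidate v: gcd(6, v). Preserves old gcd iff gcd(6, v) = 6.
  Option A: v=57, gcd(6,57)=3 -> changes
  Option B: v=18, gcd(6,18)=6 -> preserves
  Option C: v=22, gcd(6,22)=2 -> changes
  Option D: v=44, gcd(6,44)=2 -> changes
  Option E: v=4, gcd(6,4)=2 -> changes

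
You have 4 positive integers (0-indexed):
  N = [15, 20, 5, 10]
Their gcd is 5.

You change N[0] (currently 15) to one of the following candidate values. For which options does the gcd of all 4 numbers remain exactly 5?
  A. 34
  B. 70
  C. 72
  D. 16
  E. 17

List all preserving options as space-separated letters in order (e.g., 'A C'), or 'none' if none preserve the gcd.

Answer: B

Derivation:
Old gcd = 5; gcd of others (without N[0]) = 5
New gcd for candidate v: gcd(5, v). Preserves old gcd iff gcd(5, v) = 5.
  Option A: v=34, gcd(5,34)=1 -> changes
  Option B: v=70, gcd(5,70)=5 -> preserves
  Option C: v=72, gcd(5,72)=1 -> changes
  Option D: v=16, gcd(5,16)=1 -> changes
  Option E: v=17, gcd(5,17)=1 -> changes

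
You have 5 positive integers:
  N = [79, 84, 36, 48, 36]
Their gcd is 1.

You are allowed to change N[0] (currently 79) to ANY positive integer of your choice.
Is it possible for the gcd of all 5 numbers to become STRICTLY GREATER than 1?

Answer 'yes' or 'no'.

Current gcd = 1
gcd of all OTHER numbers (without N[0]=79): gcd([84, 36, 48, 36]) = 12
The new gcd after any change is gcd(12, new_value).
This can be at most 12.
Since 12 > old gcd 1, the gcd CAN increase (e.g., set N[0] = 12).

Answer: yes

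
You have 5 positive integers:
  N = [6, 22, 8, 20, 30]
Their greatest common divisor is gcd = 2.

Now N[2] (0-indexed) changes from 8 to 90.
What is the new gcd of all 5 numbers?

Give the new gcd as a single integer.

Numbers: [6, 22, 8, 20, 30], gcd = 2
Change: index 2, 8 -> 90
gcd of the OTHER numbers (without index 2): gcd([6, 22, 20, 30]) = 2
New gcd = gcd(g_others, new_val) = gcd(2, 90) = 2

Answer: 2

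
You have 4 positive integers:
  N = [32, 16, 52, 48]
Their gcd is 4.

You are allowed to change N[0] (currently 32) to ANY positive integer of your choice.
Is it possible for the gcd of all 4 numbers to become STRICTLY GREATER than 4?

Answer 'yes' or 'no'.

Answer: no

Derivation:
Current gcd = 4
gcd of all OTHER numbers (without N[0]=32): gcd([16, 52, 48]) = 4
The new gcd after any change is gcd(4, new_value).
This can be at most 4.
Since 4 = old gcd 4, the gcd can only stay the same or decrease.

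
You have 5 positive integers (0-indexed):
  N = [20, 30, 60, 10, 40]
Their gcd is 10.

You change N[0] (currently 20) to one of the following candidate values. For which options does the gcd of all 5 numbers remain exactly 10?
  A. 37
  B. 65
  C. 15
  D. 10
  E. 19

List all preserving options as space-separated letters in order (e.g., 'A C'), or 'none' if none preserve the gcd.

Old gcd = 10; gcd of others (without N[0]) = 10
New gcd for candidate v: gcd(10, v). Preserves old gcd iff gcd(10, v) = 10.
  Option A: v=37, gcd(10,37)=1 -> changes
  Option B: v=65, gcd(10,65)=5 -> changes
  Option C: v=15, gcd(10,15)=5 -> changes
  Option D: v=10, gcd(10,10)=10 -> preserves
  Option E: v=19, gcd(10,19)=1 -> changes

Answer: D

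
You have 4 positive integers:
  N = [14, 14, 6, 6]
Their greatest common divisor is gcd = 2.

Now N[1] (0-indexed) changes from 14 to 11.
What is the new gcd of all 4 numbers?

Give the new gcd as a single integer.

Answer: 1

Derivation:
Numbers: [14, 14, 6, 6], gcd = 2
Change: index 1, 14 -> 11
gcd of the OTHER numbers (without index 1): gcd([14, 6, 6]) = 2
New gcd = gcd(g_others, new_val) = gcd(2, 11) = 1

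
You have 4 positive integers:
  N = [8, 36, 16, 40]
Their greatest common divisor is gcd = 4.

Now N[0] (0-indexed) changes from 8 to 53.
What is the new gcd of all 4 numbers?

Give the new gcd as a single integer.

Answer: 1

Derivation:
Numbers: [8, 36, 16, 40], gcd = 4
Change: index 0, 8 -> 53
gcd of the OTHER numbers (without index 0): gcd([36, 16, 40]) = 4
New gcd = gcd(g_others, new_val) = gcd(4, 53) = 1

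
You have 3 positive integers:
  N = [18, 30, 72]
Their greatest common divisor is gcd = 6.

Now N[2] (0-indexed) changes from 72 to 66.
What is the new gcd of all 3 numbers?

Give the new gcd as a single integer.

Answer: 6

Derivation:
Numbers: [18, 30, 72], gcd = 6
Change: index 2, 72 -> 66
gcd of the OTHER numbers (without index 2): gcd([18, 30]) = 6
New gcd = gcd(g_others, new_val) = gcd(6, 66) = 6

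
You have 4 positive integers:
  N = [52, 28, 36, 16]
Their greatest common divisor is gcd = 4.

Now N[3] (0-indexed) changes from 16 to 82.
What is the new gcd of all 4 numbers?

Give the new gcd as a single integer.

Numbers: [52, 28, 36, 16], gcd = 4
Change: index 3, 16 -> 82
gcd of the OTHER numbers (without index 3): gcd([52, 28, 36]) = 4
New gcd = gcd(g_others, new_val) = gcd(4, 82) = 2

Answer: 2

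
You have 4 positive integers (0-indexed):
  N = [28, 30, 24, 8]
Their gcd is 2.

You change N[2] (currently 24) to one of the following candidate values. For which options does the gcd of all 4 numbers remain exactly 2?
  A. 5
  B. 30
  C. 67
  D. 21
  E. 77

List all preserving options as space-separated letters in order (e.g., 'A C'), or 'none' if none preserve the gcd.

Answer: B

Derivation:
Old gcd = 2; gcd of others (without N[2]) = 2
New gcd for candidate v: gcd(2, v). Preserves old gcd iff gcd(2, v) = 2.
  Option A: v=5, gcd(2,5)=1 -> changes
  Option B: v=30, gcd(2,30)=2 -> preserves
  Option C: v=67, gcd(2,67)=1 -> changes
  Option D: v=21, gcd(2,21)=1 -> changes
  Option E: v=77, gcd(2,77)=1 -> changes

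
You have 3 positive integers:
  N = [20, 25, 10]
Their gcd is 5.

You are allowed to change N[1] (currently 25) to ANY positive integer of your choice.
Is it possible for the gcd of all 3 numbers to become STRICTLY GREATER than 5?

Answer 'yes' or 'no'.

Answer: yes

Derivation:
Current gcd = 5
gcd of all OTHER numbers (without N[1]=25): gcd([20, 10]) = 10
The new gcd after any change is gcd(10, new_value).
This can be at most 10.
Since 10 > old gcd 5, the gcd CAN increase (e.g., set N[1] = 10).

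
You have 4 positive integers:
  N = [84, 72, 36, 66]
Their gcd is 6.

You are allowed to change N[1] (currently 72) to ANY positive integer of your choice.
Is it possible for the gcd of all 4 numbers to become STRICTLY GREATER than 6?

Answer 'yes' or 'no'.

Answer: no

Derivation:
Current gcd = 6
gcd of all OTHER numbers (without N[1]=72): gcd([84, 36, 66]) = 6
The new gcd after any change is gcd(6, new_value).
This can be at most 6.
Since 6 = old gcd 6, the gcd can only stay the same or decrease.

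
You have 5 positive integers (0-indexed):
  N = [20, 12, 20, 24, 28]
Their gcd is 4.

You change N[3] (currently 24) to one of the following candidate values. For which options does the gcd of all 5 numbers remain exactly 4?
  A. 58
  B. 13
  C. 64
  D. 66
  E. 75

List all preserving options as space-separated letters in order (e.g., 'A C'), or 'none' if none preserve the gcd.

Old gcd = 4; gcd of others (without N[3]) = 4
New gcd for candidate v: gcd(4, v). Preserves old gcd iff gcd(4, v) = 4.
  Option A: v=58, gcd(4,58)=2 -> changes
  Option B: v=13, gcd(4,13)=1 -> changes
  Option C: v=64, gcd(4,64)=4 -> preserves
  Option D: v=66, gcd(4,66)=2 -> changes
  Option E: v=75, gcd(4,75)=1 -> changes

Answer: C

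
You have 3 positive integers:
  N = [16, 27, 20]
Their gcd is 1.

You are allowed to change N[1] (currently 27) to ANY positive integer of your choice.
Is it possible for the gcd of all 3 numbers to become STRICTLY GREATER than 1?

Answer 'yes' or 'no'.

Answer: yes

Derivation:
Current gcd = 1
gcd of all OTHER numbers (without N[1]=27): gcd([16, 20]) = 4
The new gcd after any change is gcd(4, new_value).
This can be at most 4.
Since 4 > old gcd 1, the gcd CAN increase (e.g., set N[1] = 4).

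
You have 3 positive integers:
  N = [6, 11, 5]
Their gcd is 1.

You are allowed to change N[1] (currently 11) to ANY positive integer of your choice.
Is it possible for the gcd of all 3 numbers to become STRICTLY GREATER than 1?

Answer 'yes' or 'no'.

Current gcd = 1
gcd of all OTHER numbers (without N[1]=11): gcd([6, 5]) = 1
The new gcd after any change is gcd(1, new_value).
This can be at most 1.
Since 1 = old gcd 1, the gcd can only stay the same or decrease.

Answer: no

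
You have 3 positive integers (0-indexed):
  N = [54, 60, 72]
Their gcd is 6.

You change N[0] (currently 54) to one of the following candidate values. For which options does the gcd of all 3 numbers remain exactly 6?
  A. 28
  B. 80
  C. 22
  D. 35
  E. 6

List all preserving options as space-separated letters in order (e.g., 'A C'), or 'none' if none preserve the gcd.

Old gcd = 6; gcd of others (without N[0]) = 12
New gcd for candidate v: gcd(12, v). Preserves old gcd iff gcd(12, v) = 6.
  Option A: v=28, gcd(12,28)=4 -> changes
  Option B: v=80, gcd(12,80)=4 -> changes
  Option C: v=22, gcd(12,22)=2 -> changes
  Option D: v=35, gcd(12,35)=1 -> changes
  Option E: v=6, gcd(12,6)=6 -> preserves

Answer: E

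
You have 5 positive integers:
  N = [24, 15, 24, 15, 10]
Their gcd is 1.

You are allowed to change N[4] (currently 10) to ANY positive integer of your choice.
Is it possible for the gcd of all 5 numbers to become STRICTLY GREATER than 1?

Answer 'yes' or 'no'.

Current gcd = 1
gcd of all OTHER numbers (without N[4]=10): gcd([24, 15, 24, 15]) = 3
The new gcd after any change is gcd(3, new_value).
This can be at most 3.
Since 3 > old gcd 1, the gcd CAN increase (e.g., set N[4] = 3).

Answer: yes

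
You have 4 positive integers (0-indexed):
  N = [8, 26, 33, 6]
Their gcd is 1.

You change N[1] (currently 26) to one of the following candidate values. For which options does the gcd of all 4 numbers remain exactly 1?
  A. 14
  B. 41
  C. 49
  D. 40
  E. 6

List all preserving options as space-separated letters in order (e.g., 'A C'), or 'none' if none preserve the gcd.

Answer: A B C D E

Derivation:
Old gcd = 1; gcd of others (without N[1]) = 1
New gcd for candidate v: gcd(1, v). Preserves old gcd iff gcd(1, v) = 1.
  Option A: v=14, gcd(1,14)=1 -> preserves
  Option B: v=41, gcd(1,41)=1 -> preserves
  Option C: v=49, gcd(1,49)=1 -> preserves
  Option D: v=40, gcd(1,40)=1 -> preserves
  Option E: v=6, gcd(1,6)=1 -> preserves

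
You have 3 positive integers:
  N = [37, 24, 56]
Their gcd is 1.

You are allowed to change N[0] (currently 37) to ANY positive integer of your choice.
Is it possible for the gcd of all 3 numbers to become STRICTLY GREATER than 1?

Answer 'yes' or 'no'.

Answer: yes

Derivation:
Current gcd = 1
gcd of all OTHER numbers (without N[0]=37): gcd([24, 56]) = 8
The new gcd after any change is gcd(8, new_value).
This can be at most 8.
Since 8 > old gcd 1, the gcd CAN increase (e.g., set N[0] = 8).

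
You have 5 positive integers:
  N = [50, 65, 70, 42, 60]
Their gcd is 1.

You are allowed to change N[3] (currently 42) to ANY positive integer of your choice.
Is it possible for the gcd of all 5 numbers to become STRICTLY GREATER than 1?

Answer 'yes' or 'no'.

Answer: yes

Derivation:
Current gcd = 1
gcd of all OTHER numbers (without N[3]=42): gcd([50, 65, 70, 60]) = 5
The new gcd after any change is gcd(5, new_value).
This can be at most 5.
Since 5 > old gcd 1, the gcd CAN increase (e.g., set N[3] = 5).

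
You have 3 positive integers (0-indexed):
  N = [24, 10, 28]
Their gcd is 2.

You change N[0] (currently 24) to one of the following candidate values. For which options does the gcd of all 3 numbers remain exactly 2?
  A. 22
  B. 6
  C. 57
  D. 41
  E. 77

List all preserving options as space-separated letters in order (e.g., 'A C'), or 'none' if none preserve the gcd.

Answer: A B

Derivation:
Old gcd = 2; gcd of others (without N[0]) = 2
New gcd for candidate v: gcd(2, v). Preserves old gcd iff gcd(2, v) = 2.
  Option A: v=22, gcd(2,22)=2 -> preserves
  Option B: v=6, gcd(2,6)=2 -> preserves
  Option C: v=57, gcd(2,57)=1 -> changes
  Option D: v=41, gcd(2,41)=1 -> changes
  Option E: v=77, gcd(2,77)=1 -> changes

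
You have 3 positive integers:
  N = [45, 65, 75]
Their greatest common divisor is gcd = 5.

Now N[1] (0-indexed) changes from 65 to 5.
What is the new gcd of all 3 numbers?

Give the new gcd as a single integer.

Answer: 5

Derivation:
Numbers: [45, 65, 75], gcd = 5
Change: index 1, 65 -> 5
gcd of the OTHER numbers (without index 1): gcd([45, 75]) = 15
New gcd = gcd(g_others, new_val) = gcd(15, 5) = 5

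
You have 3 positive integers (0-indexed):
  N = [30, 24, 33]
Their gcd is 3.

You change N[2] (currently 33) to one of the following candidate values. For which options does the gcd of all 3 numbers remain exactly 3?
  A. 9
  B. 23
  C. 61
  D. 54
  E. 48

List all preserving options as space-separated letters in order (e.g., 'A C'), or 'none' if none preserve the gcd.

Old gcd = 3; gcd of others (without N[2]) = 6
New gcd for candidate v: gcd(6, v). Preserves old gcd iff gcd(6, v) = 3.
  Option A: v=9, gcd(6,9)=3 -> preserves
  Option B: v=23, gcd(6,23)=1 -> changes
  Option C: v=61, gcd(6,61)=1 -> changes
  Option D: v=54, gcd(6,54)=6 -> changes
  Option E: v=48, gcd(6,48)=6 -> changes

Answer: A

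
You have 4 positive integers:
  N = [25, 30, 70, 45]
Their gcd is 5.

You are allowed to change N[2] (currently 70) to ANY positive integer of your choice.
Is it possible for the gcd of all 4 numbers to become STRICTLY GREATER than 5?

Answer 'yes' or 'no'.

Current gcd = 5
gcd of all OTHER numbers (without N[2]=70): gcd([25, 30, 45]) = 5
The new gcd after any change is gcd(5, new_value).
This can be at most 5.
Since 5 = old gcd 5, the gcd can only stay the same or decrease.

Answer: no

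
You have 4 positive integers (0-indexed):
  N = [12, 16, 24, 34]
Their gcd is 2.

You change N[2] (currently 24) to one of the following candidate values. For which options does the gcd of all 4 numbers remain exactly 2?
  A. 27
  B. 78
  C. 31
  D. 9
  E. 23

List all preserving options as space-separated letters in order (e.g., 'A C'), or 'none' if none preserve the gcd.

Answer: B

Derivation:
Old gcd = 2; gcd of others (without N[2]) = 2
New gcd for candidate v: gcd(2, v). Preserves old gcd iff gcd(2, v) = 2.
  Option A: v=27, gcd(2,27)=1 -> changes
  Option B: v=78, gcd(2,78)=2 -> preserves
  Option C: v=31, gcd(2,31)=1 -> changes
  Option D: v=9, gcd(2,9)=1 -> changes
  Option E: v=23, gcd(2,23)=1 -> changes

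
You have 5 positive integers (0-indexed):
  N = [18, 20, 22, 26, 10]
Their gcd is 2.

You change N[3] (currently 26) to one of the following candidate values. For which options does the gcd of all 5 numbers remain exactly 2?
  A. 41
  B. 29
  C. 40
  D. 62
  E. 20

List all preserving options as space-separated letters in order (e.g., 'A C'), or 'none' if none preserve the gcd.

Old gcd = 2; gcd of others (without N[3]) = 2
New gcd for candidate v: gcd(2, v). Preserves old gcd iff gcd(2, v) = 2.
  Option A: v=41, gcd(2,41)=1 -> changes
  Option B: v=29, gcd(2,29)=1 -> changes
  Option C: v=40, gcd(2,40)=2 -> preserves
  Option D: v=62, gcd(2,62)=2 -> preserves
  Option E: v=20, gcd(2,20)=2 -> preserves

Answer: C D E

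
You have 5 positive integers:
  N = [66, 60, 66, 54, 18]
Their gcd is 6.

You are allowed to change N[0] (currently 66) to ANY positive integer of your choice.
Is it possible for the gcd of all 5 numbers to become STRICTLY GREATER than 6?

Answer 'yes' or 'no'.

Current gcd = 6
gcd of all OTHER numbers (without N[0]=66): gcd([60, 66, 54, 18]) = 6
The new gcd after any change is gcd(6, new_value).
This can be at most 6.
Since 6 = old gcd 6, the gcd can only stay the same or decrease.

Answer: no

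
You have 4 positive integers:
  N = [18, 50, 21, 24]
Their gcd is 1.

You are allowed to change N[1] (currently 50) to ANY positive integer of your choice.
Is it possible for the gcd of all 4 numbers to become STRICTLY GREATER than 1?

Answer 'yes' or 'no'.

Answer: yes

Derivation:
Current gcd = 1
gcd of all OTHER numbers (without N[1]=50): gcd([18, 21, 24]) = 3
The new gcd after any change is gcd(3, new_value).
This can be at most 3.
Since 3 > old gcd 1, the gcd CAN increase (e.g., set N[1] = 3).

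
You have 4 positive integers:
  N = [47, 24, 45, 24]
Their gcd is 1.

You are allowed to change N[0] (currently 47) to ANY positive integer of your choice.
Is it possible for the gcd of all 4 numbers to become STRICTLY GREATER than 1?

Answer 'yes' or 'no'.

Current gcd = 1
gcd of all OTHER numbers (without N[0]=47): gcd([24, 45, 24]) = 3
The new gcd after any change is gcd(3, new_value).
This can be at most 3.
Since 3 > old gcd 1, the gcd CAN increase (e.g., set N[0] = 3).

Answer: yes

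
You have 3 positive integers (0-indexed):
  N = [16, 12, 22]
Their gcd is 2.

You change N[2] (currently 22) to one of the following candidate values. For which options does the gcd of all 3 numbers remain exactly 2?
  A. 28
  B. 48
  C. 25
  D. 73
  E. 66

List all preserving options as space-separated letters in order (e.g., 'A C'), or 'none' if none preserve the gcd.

Answer: E

Derivation:
Old gcd = 2; gcd of others (without N[2]) = 4
New gcd for candidate v: gcd(4, v). Preserves old gcd iff gcd(4, v) = 2.
  Option A: v=28, gcd(4,28)=4 -> changes
  Option B: v=48, gcd(4,48)=4 -> changes
  Option C: v=25, gcd(4,25)=1 -> changes
  Option D: v=73, gcd(4,73)=1 -> changes
  Option E: v=66, gcd(4,66)=2 -> preserves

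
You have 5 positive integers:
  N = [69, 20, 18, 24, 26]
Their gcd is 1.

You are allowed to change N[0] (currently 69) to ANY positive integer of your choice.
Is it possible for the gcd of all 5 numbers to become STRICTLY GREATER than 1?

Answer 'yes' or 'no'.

Answer: yes

Derivation:
Current gcd = 1
gcd of all OTHER numbers (without N[0]=69): gcd([20, 18, 24, 26]) = 2
The new gcd after any change is gcd(2, new_value).
This can be at most 2.
Since 2 > old gcd 1, the gcd CAN increase (e.g., set N[0] = 2).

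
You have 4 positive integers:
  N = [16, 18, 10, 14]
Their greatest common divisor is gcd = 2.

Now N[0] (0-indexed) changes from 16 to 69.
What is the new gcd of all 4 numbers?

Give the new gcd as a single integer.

Answer: 1

Derivation:
Numbers: [16, 18, 10, 14], gcd = 2
Change: index 0, 16 -> 69
gcd of the OTHER numbers (without index 0): gcd([18, 10, 14]) = 2
New gcd = gcd(g_others, new_val) = gcd(2, 69) = 1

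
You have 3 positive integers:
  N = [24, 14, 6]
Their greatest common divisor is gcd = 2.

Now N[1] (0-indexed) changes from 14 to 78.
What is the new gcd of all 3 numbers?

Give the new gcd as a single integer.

Numbers: [24, 14, 6], gcd = 2
Change: index 1, 14 -> 78
gcd of the OTHER numbers (without index 1): gcd([24, 6]) = 6
New gcd = gcd(g_others, new_val) = gcd(6, 78) = 6

Answer: 6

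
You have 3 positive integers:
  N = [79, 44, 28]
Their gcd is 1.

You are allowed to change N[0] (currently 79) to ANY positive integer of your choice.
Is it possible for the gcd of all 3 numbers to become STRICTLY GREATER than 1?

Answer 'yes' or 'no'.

Answer: yes

Derivation:
Current gcd = 1
gcd of all OTHER numbers (without N[0]=79): gcd([44, 28]) = 4
The new gcd after any change is gcd(4, new_value).
This can be at most 4.
Since 4 > old gcd 1, the gcd CAN increase (e.g., set N[0] = 4).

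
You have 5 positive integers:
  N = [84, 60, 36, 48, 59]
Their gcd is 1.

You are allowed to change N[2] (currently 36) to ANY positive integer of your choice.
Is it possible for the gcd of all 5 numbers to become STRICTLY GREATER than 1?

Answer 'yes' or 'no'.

Answer: no

Derivation:
Current gcd = 1
gcd of all OTHER numbers (without N[2]=36): gcd([84, 60, 48, 59]) = 1
The new gcd after any change is gcd(1, new_value).
This can be at most 1.
Since 1 = old gcd 1, the gcd can only stay the same or decrease.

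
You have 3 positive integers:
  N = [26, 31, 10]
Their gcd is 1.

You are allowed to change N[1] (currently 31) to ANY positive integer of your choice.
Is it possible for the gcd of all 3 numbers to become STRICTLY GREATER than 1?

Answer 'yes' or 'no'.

Answer: yes

Derivation:
Current gcd = 1
gcd of all OTHER numbers (without N[1]=31): gcd([26, 10]) = 2
The new gcd after any change is gcd(2, new_value).
This can be at most 2.
Since 2 > old gcd 1, the gcd CAN increase (e.g., set N[1] = 2).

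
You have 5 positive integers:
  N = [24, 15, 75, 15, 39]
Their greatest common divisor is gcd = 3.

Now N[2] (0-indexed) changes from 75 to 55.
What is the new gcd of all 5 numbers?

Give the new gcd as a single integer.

Answer: 1

Derivation:
Numbers: [24, 15, 75, 15, 39], gcd = 3
Change: index 2, 75 -> 55
gcd of the OTHER numbers (without index 2): gcd([24, 15, 15, 39]) = 3
New gcd = gcd(g_others, new_val) = gcd(3, 55) = 1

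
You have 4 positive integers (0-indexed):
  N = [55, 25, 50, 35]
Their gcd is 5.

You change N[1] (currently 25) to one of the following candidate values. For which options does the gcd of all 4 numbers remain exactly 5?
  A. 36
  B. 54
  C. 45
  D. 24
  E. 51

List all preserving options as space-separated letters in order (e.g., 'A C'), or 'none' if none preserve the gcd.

Answer: C

Derivation:
Old gcd = 5; gcd of others (without N[1]) = 5
New gcd for candidate v: gcd(5, v). Preserves old gcd iff gcd(5, v) = 5.
  Option A: v=36, gcd(5,36)=1 -> changes
  Option B: v=54, gcd(5,54)=1 -> changes
  Option C: v=45, gcd(5,45)=5 -> preserves
  Option D: v=24, gcd(5,24)=1 -> changes
  Option E: v=51, gcd(5,51)=1 -> changes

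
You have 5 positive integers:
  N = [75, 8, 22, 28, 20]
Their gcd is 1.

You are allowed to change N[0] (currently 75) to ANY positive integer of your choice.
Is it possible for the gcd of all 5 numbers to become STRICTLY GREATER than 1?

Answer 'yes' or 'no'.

Current gcd = 1
gcd of all OTHER numbers (without N[0]=75): gcd([8, 22, 28, 20]) = 2
The new gcd after any change is gcd(2, new_value).
This can be at most 2.
Since 2 > old gcd 1, the gcd CAN increase (e.g., set N[0] = 2).

Answer: yes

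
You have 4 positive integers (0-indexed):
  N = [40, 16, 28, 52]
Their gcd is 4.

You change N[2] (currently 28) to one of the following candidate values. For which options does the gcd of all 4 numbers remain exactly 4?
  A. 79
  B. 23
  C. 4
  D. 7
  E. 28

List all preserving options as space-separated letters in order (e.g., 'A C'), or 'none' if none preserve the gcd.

Answer: C E

Derivation:
Old gcd = 4; gcd of others (without N[2]) = 4
New gcd for candidate v: gcd(4, v). Preserves old gcd iff gcd(4, v) = 4.
  Option A: v=79, gcd(4,79)=1 -> changes
  Option B: v=23, gcd(4,23)=1 -> changes
  Option C: v=4, gcd(4,4)=4 -> preserves
  Option D: v=7, gcd(4,7)=1 -> changes
  Option E: v=28, gcd(4,28)=4 -> preserves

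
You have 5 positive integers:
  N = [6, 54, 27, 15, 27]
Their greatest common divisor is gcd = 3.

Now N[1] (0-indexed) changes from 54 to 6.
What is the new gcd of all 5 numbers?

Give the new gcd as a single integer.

Answer: 3

Derivation:
Numbers: [6, 54, 27, 15, 27], gcd = 3
Change: index 1, 54 -> 6
gcd of the OTHER numbers (without index 1): gcd([6, 27, 15, 27]) = 3
New gcd = gcd(g_others, new_val) = gcd(3, 6) = 3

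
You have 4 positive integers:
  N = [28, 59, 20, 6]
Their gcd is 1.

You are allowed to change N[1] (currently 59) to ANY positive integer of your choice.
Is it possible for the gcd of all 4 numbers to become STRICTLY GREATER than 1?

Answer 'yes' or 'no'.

Current gcd = 1
gcd of all OTHER numbers (without N[1]=59): gcd([28, 20, 6]) = 2
The new gcd after any change is gcd(2, new_value).
This can be at most 2.
Since 2 > old gcd 1, the gcd CAN increase (e.g., set N[1] = 2).

Answer: yes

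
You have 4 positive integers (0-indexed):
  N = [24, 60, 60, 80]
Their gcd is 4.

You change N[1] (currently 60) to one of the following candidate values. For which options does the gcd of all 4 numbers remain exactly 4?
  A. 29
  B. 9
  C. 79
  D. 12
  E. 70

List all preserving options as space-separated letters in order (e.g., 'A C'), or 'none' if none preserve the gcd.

Answer: D

Derivation:
Old gcd = 4; gcd of others (without N[1]) = 4
New gcd for candidate v: gcd(4, v). Preserves old gcd iff gcd(4, v) = 4.
  Option A: v=29, gcd(4,29)=1 -> changes
  Option B: v=9, gcd(4,9)=1 -> changes
  Option C: v=79, gcd(4,79)=1 -> changes
  Option D: v=12, gcd(4,12)=4 -> preserves
  Option E: v=70, gcd(4,70)=2 -> changes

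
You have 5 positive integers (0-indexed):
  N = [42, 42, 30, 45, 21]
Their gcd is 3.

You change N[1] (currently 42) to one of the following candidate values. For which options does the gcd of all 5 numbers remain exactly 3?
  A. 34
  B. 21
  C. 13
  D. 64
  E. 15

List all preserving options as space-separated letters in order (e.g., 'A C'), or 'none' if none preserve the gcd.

Answer: B E

Derivation:
Old gcd = 3; gcd of others (without N[1]) = 3
New gcd for candidate v: gcd(3, v). Preserves old gcd iff gcd(3, v) = 3.
  Option A: v=34, gcd(3,34)=1 -> changes
  Option B: v=21, gcd(3,21)=3 -> preserves
  Option C: v=13, gcd(3,13)=1 -> changes
  Option D: v=64, gcd(3,64)=1 -> changes
  Option E: v=15, gcd(3,15)=3 -> preserves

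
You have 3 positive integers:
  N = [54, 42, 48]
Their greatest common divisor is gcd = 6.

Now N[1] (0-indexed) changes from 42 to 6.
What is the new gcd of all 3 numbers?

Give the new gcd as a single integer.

Numbers: [54, 42, 48], gcd = 6
Change: index 1, 42 -> 6
gcd of the OTHER numbers (without index 1): gcd([54, 48]) = 6
New gcd = gcd(g_others, new_val) = gcd(6, 6) = 6

Answer: 6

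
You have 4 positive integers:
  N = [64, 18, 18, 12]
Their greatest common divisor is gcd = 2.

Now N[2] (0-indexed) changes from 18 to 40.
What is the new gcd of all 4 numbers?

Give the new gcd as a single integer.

Answer: 2

Derivation:
Numbers: [64, 18, 18, 12], gcd = 2
Change: index 2, 18 -> 40
gcd of the OTHER numbers (without index 2): gcd([64, 18, 12]) = 2
New gcd = gcd(g_others, new_val) = gcd(2, 40) = 2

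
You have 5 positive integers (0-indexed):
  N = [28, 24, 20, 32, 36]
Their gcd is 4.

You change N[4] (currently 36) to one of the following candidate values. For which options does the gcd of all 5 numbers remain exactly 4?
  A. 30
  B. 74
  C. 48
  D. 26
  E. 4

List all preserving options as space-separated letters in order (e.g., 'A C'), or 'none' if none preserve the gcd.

Answer: C E

Derivation:
Old gcd = 4; gcd of others (without N[4]) = 4
New gcd for candidate v: gcd(4, v). Preserves old gcd iff gcd(4, v) = 4.
  Option A: v=30, gcd(4,30)=2 -> changes
  Option B: v=74, gcd(4,74)=2 -> changes
  Option C: v=48, gcd(4,48)=4 -> preserves
  Option D: v=26, gcd(4,26)=2 -> changes
  Option E: v=4, gcd(4,4)=4 -> preserves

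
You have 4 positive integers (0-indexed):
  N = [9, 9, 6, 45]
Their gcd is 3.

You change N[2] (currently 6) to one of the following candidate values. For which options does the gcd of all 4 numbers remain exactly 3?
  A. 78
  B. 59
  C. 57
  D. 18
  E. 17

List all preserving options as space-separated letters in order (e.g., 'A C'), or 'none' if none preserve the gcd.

Answer: A C

Derivation:
Old gcd = 3; gcd of others (without N[2]) = 9
New gcd for candidate v: gcd(9, v). Preserves old gcd iff gcd(9, v) = 3.
  Option A: v=78, gcd(9,78)=3 -> preserves
  Option B: v=59, gcd(9,59)=1 -> changes
  Option C: v=57, gcd(9,57)=3 -> preserves
  Option D: v=18, gcd(9,18)=9 -> changes
  Option E: v=17, gcd(9,17)=1 -> changes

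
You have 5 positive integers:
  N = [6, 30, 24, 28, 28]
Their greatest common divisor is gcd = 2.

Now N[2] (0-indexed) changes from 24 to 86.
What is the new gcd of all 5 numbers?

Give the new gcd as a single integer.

Answer: 2

Derivation:
Numbers: [6, 30, 24, 28, 28], gcd = 2
Change: index 2, 24 -> 86
gcd of the OTHER numbers (without index 2): gcd([6, 30, 28, 28]) = 2
New gcd = gcd(g_others, new_val) = gcd(2, 86) = 2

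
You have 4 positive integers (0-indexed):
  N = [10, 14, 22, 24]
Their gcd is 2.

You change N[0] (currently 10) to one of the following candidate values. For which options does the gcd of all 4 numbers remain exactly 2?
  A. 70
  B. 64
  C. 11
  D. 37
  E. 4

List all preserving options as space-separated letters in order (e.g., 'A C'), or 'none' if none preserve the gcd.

Answer: A B E

Derivation:
Old gcd = 2; gcd of others (without N[0]) = 2
New gcd for candidate v: gcd(2, v). Preserves old gcd iff gcd(2, v) = 2.
  Option A: v=70, gcd(2,70)=2 -> preserves
  Option B: v=64, gcd(2,64)=2 -> preserves
  Option C: v=11, gcd(2,11)=1 -> changes
  Option D: v=37, gcd(2,37)=1 -> changes
  Option E: v=4, gcd(2,4)=2 -> preserves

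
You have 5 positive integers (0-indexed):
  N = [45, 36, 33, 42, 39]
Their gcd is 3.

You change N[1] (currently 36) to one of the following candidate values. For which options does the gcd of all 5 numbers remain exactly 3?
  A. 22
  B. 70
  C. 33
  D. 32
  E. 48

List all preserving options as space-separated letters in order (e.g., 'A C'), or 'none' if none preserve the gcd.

Old gcd = 3; gcd of others (without N[1]) = 3
New gcd for candidate v: gcd(3, v). Preserves old gcd iff gcd(3, v) = 3.
  Option A: v=22, gcd(3,22)=1 -> changes
  Option B: v=70, gcd(3,70)=1 -> changes
  Option C: v=33, gcd(3,33)=3 -> preserves
  Option D: v=32, gcd(3,32)=1 -> changes
  Option E: v=48, gcd(3,48)=3 -> preserves

Answer: C E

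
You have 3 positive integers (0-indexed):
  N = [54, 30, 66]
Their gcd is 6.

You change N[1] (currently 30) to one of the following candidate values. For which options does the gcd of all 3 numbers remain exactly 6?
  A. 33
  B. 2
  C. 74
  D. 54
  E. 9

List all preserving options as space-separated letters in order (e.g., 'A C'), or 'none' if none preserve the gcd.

Answer: D

Derivation:
Old gcd = 6; gcd of others (without N[1]) = 6
New gcd for candidate v: gcd(6, v). Preserves old gcd iff gcd(6, v) = 6.
  Option A: v=33, gcd(6,33)=3 -> changes
  Option B: v=2, gcd(6,2)=2 -> changes
  Option C: v=74, gcd(6,74)=2 -> changes
  Option D: v=54, gcd(6,54)=6 -> preserves
  Option E: v=9, gcd(6,9)=3 -> changes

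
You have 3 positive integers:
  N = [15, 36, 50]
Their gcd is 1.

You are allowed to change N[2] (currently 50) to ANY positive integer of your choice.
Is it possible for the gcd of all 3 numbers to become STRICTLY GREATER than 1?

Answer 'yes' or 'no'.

Answer: yes

Derivation:
Current gcd = 1
gcd of all OTHER numbers (without N[2]=50): gcd([15, 36]) = 3
The new gcd after any change is gcd(3, new_value).
This can be at most 3.
Since 3 > old gcd 1, the gcd CAN increase (e.g., set N[2] = 3).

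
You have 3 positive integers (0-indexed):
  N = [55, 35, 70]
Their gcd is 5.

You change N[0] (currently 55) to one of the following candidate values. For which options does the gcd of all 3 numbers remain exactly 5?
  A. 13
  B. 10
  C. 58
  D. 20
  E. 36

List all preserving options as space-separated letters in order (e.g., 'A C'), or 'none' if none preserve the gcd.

Answer: B D

Derivation:
Old gcd = 5; gcd of others (without N[0]) = 35
New gcd for candidate v: gcd(35, v). Preserves old gcd iff gcd(35, v) = 5.
  Option A: v=13, gcd(35,13)=1 -> changes
  Option B: v=10, gcd(35,10)=5 -> preserves
  Option C: v=58, gcd(35,58)=1 -> changes
  Option D: v=20, gcd(35,20)=5 -> preserves
  Option E: v=36, gcd(35,36)=1 -> changes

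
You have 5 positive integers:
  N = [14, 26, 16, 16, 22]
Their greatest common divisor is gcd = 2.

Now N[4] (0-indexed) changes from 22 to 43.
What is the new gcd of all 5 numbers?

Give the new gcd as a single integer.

Answer: 1

Derivation:
Numbers: [14, 26, 16, 16, 22], gcd = 2
Change: index 4, 22 -> 43
gcd of the OTHER numbers (without index 4): gcd([14, 26, 16, 16]) = 2
New gcd = gcd(g_others, new_val) = gcd(2, 43) = 1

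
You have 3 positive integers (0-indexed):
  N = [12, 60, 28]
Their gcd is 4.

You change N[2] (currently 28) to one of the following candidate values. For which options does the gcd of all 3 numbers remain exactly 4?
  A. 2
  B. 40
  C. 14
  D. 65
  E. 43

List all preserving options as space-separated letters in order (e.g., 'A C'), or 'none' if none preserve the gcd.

Old gcd = 4; gcd of others (without N[2]) = 12
New gcd for candidate v: gcd(12, v). Preserves old gcd iff gcd(12, v) = 4.
  Option A: v=2, gcd(12,2)=2 -> changes
  Option B: v=40, gcd(12,40)=4 -> preserves
  Option C: v=14, gcd(12,14)=2 -> changes
  Option D: v=65, gcd(12,65)=1 -> changes
  Option E: v=43, gcd(12,43)=1 -> changes

Answer: B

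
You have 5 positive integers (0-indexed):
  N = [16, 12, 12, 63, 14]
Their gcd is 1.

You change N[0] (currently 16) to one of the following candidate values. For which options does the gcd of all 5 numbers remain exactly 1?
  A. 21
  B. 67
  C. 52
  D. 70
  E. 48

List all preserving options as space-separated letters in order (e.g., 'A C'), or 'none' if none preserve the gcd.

Old gcd = 1; gcd of others (without N[0]) = 1
New gcd for candidate v: gcd(1, v). Preserves old gcd iff gcd(1, v) = 1.
  Option A: v=21, gcd(1,21)=1 -> preserves
  Option B: v=67, gcd(1,67)=1 -> preserves
  Option C: v=52, gcd(1,52)=1 -> preserves
  Option D: v=70, gcd(1,70)=1 -> preserves
  Option E: v=48, gcd(1,48)=1 -> preserves

Answer: A B C D E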